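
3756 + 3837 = 7593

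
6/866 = 3/433 = 0.01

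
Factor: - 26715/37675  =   - 39/55 = - 3^1*5^( - 1)*11^( - 1 )*13^1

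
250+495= 745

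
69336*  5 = 346680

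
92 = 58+34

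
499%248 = 3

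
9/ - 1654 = -9/1654 =- 0.01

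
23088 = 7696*3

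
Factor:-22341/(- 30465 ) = 11/15 = 3^(-1)*5^(-1 ) * 11^1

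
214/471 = 214/471=0.45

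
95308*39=3717012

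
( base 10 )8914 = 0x22D2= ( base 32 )8MI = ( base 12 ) 51AA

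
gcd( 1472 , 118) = 2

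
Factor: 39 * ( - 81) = -3159  =  -3^5 * 13^1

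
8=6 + 2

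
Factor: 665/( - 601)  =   - 5^1*7^1 * 19^1 *601^( - 1)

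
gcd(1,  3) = 1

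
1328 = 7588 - 6260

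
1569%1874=1569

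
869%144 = 5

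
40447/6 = 6741+1/6=6741.17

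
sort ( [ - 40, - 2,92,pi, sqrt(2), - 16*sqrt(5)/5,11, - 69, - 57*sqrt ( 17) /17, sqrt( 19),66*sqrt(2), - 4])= [ - 69, - 40,-57*sqrt(17 )/17, - 16* sqrt( 5) /5, - 4, - 2,sqrt ( 2 ),pi,  sqrt(19),  11, 92, 66*sqrt( 2 ) ]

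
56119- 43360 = 12759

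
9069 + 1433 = 10502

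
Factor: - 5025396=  - 2^2*3^1 * 418783^1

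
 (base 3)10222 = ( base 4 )1223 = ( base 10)107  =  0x6B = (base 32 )3b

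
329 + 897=1226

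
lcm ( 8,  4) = 8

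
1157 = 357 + 800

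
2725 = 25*109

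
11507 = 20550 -9043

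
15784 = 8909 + 6875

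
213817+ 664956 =878773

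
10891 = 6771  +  4120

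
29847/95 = 314 + 17/95 = 314.18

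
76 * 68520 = 5207520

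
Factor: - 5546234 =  - 2^1*41^1*239^1* 283^1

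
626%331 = 295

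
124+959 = 1083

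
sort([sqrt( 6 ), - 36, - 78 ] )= [ - 78, - 36, sqrt (6 ) ] 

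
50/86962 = 25/43481 = 0.00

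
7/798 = 1/114 = 0.01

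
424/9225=424/9225 = 0.05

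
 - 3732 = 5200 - 8932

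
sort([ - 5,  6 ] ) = [ - 5, 6 ] 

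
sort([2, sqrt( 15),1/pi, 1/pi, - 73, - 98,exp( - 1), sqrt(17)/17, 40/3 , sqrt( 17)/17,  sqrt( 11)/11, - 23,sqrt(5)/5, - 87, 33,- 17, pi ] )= [ - 98, - 87, - 73,  -  23, - 17,sqrt( 17)/17,sqrt( 17 ) /17,sqrt( 11) /11, 1/pi,1/pi, exp( - 1),  sqrt( 5 ) /5,2, pi,sqrt (15 ), 40/3, 33]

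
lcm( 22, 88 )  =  88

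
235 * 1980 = 465300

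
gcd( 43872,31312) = 16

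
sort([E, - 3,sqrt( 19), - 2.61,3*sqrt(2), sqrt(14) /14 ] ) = [ - 3, - 2.61  ,  sqrt(14) /14,E,3*sqrt(2),sqrt( 19) ]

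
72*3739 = 269208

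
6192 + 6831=13023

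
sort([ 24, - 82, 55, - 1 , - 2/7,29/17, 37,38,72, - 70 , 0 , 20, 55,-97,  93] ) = [ - 97, - 82, - 70, - 1, - 2/7,  0 , 29/17, 20,24,37,38,55 , 55 , 72 , 93] 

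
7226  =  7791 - 565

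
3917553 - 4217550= - 299997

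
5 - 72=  - 67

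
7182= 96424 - 89242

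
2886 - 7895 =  - 5009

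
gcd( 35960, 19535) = 5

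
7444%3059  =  1326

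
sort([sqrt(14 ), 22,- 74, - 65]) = [ - 74, - 65, sqrt( 14),  22]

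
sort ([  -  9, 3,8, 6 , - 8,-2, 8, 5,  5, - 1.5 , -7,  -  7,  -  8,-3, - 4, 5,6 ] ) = [ - 9, - 8, - 8,  -  7, -7,- 4, - 3, - 2, - 1.5,3, 5, 5,5 , 6,6,8, 8]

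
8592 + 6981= 15573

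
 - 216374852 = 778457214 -994832066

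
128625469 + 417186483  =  545811952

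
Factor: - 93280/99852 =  - 2^3* 3^( - 1 )*5^1*11^1*157^(  -  1) = - 440/471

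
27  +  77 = 104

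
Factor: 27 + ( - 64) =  - 37=- 37^1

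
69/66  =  23/22 = 1.05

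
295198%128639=37920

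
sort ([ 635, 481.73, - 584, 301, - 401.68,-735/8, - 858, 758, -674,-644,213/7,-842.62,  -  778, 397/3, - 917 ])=[ - 917, -858,- 842.62, - 778, - 674, - 644,  -  584, - 401.68,-735/8, 213/7, 397/3, 301, 481.73,635 , 758 ]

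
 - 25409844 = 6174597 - 31584441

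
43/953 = 43/953=0.05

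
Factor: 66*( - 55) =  - 3630 = -2^1*3^1*5^1*11^2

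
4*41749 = 166996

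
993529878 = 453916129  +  539613749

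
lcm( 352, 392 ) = 17248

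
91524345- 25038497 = 66485848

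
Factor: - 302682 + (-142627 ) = -101^1 * 4409^1 = - 445309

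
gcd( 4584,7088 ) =8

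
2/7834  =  1/3917  =  0.00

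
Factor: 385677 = 3^2 * 42853^1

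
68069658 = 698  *97521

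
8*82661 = 661288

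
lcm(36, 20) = 180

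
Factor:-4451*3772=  - 2^2* 23^1*41^1*4451^1 = - 16789172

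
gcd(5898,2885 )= 1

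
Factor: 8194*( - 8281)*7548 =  - 2^3*3^1 * 7^2*13^2*17^2 * 37^1*241^1 = - 512165871672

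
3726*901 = 3357126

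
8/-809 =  - 1 + 801/809 = - 0.01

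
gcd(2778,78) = 6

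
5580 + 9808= 15388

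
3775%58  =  5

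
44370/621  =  4930/69  =  71.45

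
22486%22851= 22486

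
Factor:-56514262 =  - 2^1 *7^1*4036733^1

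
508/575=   508/575=   0.88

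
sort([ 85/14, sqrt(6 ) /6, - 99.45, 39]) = [ - 99.45,  sqrt( 6)/6,85/14, 39 ]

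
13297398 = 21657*614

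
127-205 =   -  78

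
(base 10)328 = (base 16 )148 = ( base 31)AI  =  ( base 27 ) c4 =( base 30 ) AS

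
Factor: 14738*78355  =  1154795990 = 2^1*5^1*7369^1*15671^1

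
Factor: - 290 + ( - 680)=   -  2^1*5^1 * 97^1 = - 970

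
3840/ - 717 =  - 6+154/239 = - 5.36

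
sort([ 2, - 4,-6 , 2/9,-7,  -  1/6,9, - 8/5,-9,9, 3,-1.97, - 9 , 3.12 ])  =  [-9, - 9,-7, -6, - 4, - 1.97,  -  8/5,-1/6, 2/9,2,3, 3.12,9 , 9 ] 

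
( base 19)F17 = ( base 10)5441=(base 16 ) 1541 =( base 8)12501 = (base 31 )5kg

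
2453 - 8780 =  - 6327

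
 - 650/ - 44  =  14 + 17/22=14.77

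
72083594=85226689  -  13143095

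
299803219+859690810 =1159494029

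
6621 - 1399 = 5222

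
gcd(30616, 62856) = 8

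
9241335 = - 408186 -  -9649521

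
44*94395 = 4153380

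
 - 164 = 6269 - 6433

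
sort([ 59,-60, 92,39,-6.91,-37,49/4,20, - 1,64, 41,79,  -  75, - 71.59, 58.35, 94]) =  [  -  75, - 71.59 , - 60, - 37,-6.91, - 1, 49/4,20,39,41,  58.35, 59, 64,79,92,94 ] 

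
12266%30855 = 12266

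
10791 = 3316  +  7475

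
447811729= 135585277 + 312226452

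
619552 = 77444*8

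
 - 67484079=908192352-975676431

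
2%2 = 0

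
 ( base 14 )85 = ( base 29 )41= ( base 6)313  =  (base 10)117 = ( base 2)1110101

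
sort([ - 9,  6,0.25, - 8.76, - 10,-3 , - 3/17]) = [ - 10, -9,-8.76, - 3, - 3/17, 0.25 , 6] 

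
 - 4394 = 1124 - 5518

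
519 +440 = 959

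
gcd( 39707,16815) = 59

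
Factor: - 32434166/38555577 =- 2^1 * 3^ ( - 2)*293^( - 1 )*1381^1 * 11743^1*14621^( - 1) 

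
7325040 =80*91563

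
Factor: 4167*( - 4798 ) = -19993266 = -  2^1 * 3^2*463^1*2399^1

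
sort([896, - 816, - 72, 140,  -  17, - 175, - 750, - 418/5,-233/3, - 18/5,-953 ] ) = [ - 953, - 816,  -  750, - 175, - 418/5,-233/3, - 72, - 17, - 18/5, 140, 896 ]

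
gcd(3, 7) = 1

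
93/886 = 93/886 = 0.10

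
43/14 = 43/14 = 3.07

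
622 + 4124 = 4746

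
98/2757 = 98/2757 =0.04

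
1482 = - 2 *( - 741)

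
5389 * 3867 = 20839263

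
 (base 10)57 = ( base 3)2010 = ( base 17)36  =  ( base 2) 111001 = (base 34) 1n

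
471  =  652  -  181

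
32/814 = 16/407 =0.04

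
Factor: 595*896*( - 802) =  - 2^8*5^1*7^2* 17^1*401^1 = - 427562240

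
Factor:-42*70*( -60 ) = 2^4*3^2*5^2*7^2  =  176400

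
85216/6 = 14202+2/3 = 14202.67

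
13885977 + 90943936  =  104829913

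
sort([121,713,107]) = [ 107,121,713] 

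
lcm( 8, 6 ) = 24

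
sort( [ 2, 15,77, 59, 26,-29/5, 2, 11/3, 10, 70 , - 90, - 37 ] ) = [ - 90, - 37, - 29/5, 2, 2,  11/3,10, 15,26, 59, 70, 77] 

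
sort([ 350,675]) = [350, 675]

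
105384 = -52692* (-2) 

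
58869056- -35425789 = 94294845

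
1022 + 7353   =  8375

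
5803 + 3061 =8864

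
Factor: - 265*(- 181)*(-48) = - 2302320 = - 2^4*3^1 * 5^1 * 53^1 * 181^1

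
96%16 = 0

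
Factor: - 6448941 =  - 3^2*716549^1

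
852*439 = 374028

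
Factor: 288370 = 2^1*5^1*28837^1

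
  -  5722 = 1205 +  - 6927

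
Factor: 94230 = 2^1 * 3^3*5^1*349^1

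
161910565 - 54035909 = 107874656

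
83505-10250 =73255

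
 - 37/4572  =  -37/4572  =  - 0.01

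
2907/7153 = 2907/7153 = 0.41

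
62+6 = 68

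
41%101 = 41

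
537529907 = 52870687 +484659220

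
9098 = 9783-685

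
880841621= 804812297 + 76029324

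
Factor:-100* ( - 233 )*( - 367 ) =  - 8551100= - 2^2*5^2*233^1*367^1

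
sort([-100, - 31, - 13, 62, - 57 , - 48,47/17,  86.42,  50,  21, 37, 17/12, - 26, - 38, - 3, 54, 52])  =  [ - 100, - 57, - 48, - 38, - 31, - 26, - 13, - 3,17/12,47/17, 21, 37,50, 52,54, 62, 86.42] 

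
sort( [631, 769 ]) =[631, 769] 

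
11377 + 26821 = 38198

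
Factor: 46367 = 199^1 * 233^1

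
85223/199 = 428 + 51/199 = 428.26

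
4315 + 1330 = 5645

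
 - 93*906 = -84258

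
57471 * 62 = 3563202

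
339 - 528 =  - 189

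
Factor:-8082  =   - 2^1*3^2*449^1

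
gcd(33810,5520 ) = 690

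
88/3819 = 88/3819= 0.02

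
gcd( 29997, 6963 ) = 33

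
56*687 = 38472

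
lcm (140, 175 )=700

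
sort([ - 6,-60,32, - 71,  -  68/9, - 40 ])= [-71,-60, - 40, - 68/9,- 6, 32]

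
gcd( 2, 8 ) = 2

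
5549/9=616 + 5/9 = 616.56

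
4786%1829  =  1128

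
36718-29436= 7282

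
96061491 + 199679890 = 295741381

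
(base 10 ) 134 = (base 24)5E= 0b10000110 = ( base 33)42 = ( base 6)342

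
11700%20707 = 11700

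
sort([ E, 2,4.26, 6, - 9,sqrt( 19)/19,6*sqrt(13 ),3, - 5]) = [ - 9, - 5,sqrt(19)/19, 2,E,3, 4.26,6,  6*sqrt (13) ]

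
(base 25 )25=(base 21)2d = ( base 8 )67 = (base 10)55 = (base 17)34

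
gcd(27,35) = 1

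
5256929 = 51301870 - 46044941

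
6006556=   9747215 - 3740659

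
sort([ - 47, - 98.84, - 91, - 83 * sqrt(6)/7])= [ - 98.84, - 91 , - 47, - 83 * sqrt( 6)/7]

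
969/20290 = 969/20290 = 0.05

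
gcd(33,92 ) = 1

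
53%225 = 53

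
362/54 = 6 + 19/27 = 6.70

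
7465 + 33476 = 40941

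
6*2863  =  17178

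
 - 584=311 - 895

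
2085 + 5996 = 8081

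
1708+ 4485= 6193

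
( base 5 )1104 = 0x9A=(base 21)77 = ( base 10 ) 154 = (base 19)82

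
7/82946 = 7/82946 = 0.00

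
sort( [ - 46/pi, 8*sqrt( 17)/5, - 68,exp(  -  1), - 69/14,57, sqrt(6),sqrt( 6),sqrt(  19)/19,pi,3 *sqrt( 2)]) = [ - 68,- 46/pi, - 69/14,sqrt( 19)/19, exp(-1 ),sqrt( 6),sqrt( 6), pi,3* sqrt(2), 8*sqrt( 17)/5, 57] 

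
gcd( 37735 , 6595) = 5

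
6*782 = 4692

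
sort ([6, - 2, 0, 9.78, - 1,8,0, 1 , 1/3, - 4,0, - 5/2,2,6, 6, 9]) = [ - 4, - 5/2,  -  2, - 1, 0, 0,  0, 1/3, 1, 2, 6,6, 6, 8,9, 9.78]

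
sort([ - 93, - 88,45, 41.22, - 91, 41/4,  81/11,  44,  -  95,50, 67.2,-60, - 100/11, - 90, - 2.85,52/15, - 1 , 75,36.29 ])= [ - 95,-93, - 91 ,-90, - 88, - 60, - 100/11, - 2.85, - 1 , 52/15, 81/11,41/4, 36.29,  41.22 , 44,  45,  50,67.2, 75]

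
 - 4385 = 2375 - 6760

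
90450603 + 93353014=183803617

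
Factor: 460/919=2^2*5^1*23^1*919^(-1 )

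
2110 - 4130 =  - 2020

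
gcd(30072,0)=30072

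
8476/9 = 941+7/9 = 941.78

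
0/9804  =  0 = 0.00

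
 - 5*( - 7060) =35300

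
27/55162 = 27/55162 = 0.00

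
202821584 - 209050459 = -6228875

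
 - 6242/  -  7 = 6242/7 = 891.71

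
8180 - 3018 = 5162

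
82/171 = 82/171 = 0.48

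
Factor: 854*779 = 665266 = 2^1* 7^1*19^1*41^1*61^1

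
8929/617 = 14 + 291/617 = 14.47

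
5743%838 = 715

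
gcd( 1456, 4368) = 1456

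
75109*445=33423505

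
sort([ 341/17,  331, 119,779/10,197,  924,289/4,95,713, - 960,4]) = [ -960,4,341/17,289/4 , 779/10, 95,119,197, 331,713, 924] 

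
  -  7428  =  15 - 7443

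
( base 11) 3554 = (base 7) 16402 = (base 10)4657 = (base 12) 2841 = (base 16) 1231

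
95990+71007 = 166997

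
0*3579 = 0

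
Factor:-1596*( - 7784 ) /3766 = 887376/269 = 2^4*3^1*7^1*19^1*139^1*269^(  -  1) 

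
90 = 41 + 49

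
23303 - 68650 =-45347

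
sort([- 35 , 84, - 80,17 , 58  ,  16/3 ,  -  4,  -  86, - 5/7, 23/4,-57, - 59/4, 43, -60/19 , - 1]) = [ - 86, - 80, -57,-35,-59/4, - 4,-60/19, - 1,-5/7, 16/3 , 23/4,17 , 43, 58,84]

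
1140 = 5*228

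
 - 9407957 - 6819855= - 16227812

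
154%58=38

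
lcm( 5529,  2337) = 226689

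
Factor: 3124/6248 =2^( - 1 )=1/2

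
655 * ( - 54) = -35370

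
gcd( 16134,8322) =6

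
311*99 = 30789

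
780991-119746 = 661245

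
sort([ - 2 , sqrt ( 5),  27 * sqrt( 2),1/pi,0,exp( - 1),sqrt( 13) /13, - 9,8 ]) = [ - 9, - 2, 0, sqrt(13 )/13,1/pi,exp( - 1), sqrt (5),8,27*sqrt (2) ]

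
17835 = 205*87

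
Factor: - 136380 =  - 2^2*3^1 * 5^1*2273^1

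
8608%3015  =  2578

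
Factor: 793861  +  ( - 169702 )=3^3*23117^1=624159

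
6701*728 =4878328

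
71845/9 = 7982 + 7/9 = 7982.78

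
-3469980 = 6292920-9762900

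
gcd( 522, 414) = 18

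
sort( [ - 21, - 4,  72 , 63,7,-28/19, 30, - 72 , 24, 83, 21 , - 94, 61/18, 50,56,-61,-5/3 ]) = [ - 94, - 72, - 61,-21,- 4, - 5/3, - 28/19 , 61/18 , 7, 21,24, 30,  50,56, 63,72, 83]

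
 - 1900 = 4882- 6782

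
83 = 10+73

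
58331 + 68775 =127106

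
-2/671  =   - 1 + 669/671 = -0.00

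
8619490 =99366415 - 90746925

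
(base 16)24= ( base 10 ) 36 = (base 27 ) 19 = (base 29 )17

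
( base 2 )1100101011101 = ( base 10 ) 6493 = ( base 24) b6d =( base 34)5kx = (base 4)1211131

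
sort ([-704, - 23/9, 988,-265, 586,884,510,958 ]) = [-704,-265,-23/9, 510, 586, 884, 958,988]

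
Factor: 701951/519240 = 2^( - 3)*3^( - 1) *5^( - 1)*4327^(-1)*701951^1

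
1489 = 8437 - 6948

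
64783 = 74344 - 9561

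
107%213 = 107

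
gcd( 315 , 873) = 9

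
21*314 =6594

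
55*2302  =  126610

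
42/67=42/67 = 0.63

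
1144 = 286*4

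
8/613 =8/613 = 0.01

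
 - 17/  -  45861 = 17/45861=0.00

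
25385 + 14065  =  39450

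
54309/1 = 54309 = 54309.00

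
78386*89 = 6976354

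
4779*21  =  100359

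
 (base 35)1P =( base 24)2c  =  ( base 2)111100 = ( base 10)60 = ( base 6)140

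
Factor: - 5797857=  - 3^1*13^1*148663^1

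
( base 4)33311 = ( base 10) 1013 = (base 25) 1fd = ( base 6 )4405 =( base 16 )3F5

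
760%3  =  1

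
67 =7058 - 6991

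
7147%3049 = 1049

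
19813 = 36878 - 17065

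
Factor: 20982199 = 7^1 * 17^1*176321^1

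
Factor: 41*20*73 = 2^2*5^1*41^1*73^1 = 59860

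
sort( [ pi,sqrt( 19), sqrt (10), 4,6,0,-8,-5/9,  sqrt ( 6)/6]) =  [ - 8, - 5/9,  0, sqrt( 6 ) /6,pi, sqrt( 10 ),4, sqrt( 19), 6 ]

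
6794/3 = 2264 + 2/3 = 2264.67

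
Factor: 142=2^1* 71^1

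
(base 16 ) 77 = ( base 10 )119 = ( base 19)65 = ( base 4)1313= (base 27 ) 4B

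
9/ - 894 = -1  +  295/298 = - 0.01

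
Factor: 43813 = 7^1 *11^1*569^1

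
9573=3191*3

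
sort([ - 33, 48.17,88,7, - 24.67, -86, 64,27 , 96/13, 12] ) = [  -  86 , - 33,  -  24.67 , 7,96/13,  12,27,48.17,64,88 ] 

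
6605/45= 1321/9 = 146.78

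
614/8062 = 307/4031 = 0.08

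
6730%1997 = 739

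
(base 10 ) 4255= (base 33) 3TV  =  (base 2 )1000010011111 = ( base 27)5mg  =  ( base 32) 44v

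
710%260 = 190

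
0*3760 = 0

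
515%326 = 189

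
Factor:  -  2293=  - 2293^1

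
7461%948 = 825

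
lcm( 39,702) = 702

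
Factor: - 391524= - 2^2 * 3^1*7^1*59^1*79^1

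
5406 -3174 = 2232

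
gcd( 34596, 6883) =1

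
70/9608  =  35/4804 = 0.01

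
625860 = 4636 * 135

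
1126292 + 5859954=6986246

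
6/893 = 6/893 = 0.01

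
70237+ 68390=138627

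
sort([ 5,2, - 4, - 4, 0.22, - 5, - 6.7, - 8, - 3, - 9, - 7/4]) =[ - 9, - 8, - 6.7, - 5,-4, - 4, - 3, - 7/4, 0.22,2, 5]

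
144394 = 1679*86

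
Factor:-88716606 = -2^1*3^1*11^1*31^1*131^1*331^1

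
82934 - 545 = 82389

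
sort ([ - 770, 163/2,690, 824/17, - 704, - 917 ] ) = [ - 917, -770, - 704, 824/17,163/2,690]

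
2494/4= 1247/2 =623.50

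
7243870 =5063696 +2180174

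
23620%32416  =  23620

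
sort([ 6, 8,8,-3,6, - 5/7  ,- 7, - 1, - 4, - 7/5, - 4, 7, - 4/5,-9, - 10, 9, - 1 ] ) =[-10, - 9, - 7,-4, - 4,  -  3, - 7/5, - 1,- 1,-4/5,-5/7,6,6,7 , 8,  8,9] 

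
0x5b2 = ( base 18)490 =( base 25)288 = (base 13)882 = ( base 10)1458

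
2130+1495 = 3625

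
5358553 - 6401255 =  - 1042702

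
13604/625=21 + 479/625=21.77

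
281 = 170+111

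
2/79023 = 2/79023  =  0.00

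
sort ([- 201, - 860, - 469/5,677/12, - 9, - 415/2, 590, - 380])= [  -  860, - 380, - 415/2, - 201, - 469/5,-9, 677/12, 590 ]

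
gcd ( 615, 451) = 41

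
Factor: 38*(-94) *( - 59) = 210748 = 2^2*19^1*47^1 * 59^1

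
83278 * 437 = 36392486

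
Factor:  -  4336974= -2^1*3^2*240943^1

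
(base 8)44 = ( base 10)36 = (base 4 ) 210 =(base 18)20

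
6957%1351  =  202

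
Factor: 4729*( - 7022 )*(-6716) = 2^3 *23^1*73^1*3511^1*4729^1 = 223018467208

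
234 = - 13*(-18) 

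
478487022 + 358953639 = 837440661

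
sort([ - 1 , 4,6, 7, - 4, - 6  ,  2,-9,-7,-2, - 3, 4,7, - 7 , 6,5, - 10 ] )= [ - 10, - 9, - 7, - 7, - 6 ,-4,- 3 ,-2, - 1 , 2, 4, 4 , 5, 6, 6,7,7] 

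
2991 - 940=2051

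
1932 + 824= 2756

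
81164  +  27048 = 108212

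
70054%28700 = 12654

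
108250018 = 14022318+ 94227700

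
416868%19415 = 9153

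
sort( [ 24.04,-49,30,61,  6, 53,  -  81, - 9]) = [- 81,  -  49,-9,6,24.04,30, 53,61 ] 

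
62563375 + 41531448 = 104094823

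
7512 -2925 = 4587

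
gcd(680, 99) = 1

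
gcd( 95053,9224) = 1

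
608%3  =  2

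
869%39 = 11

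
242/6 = 121/3= 40.33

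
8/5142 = 4/2571 = 0.00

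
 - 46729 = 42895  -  89624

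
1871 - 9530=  - 7659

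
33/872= 33/872  =  0.04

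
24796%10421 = 3954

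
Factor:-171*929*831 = - 3^3 * 19^1*277^1  *929^1= -132011829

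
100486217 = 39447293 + 61038924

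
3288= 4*822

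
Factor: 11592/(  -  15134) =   -  2^2* 3^2 * 47^( - 1)= -36/47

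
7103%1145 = 233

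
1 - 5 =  - 4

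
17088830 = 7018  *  2435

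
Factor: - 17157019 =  - 11^1 * 19^1*103^1*797^1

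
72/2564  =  18/641 =0.03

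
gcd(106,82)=2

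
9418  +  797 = 10215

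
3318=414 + 2904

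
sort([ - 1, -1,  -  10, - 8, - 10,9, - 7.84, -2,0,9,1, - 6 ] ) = [ - 10, - 10 , - 8, - 7.84, - 6,  -  2, - 1, - 1, 0  ,  1 , 9,9 ]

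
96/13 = 96/13 = 7.38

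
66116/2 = 33058 = 33058.00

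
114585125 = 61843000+52742125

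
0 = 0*20190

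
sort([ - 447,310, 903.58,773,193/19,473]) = [ - 447,  193/19,310,473,  773,903.58] 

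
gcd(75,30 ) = 15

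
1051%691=360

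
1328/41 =1328/41  =  32.39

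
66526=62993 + 3533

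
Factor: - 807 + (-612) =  - 1419 = - 3^1*11^1 * 43^1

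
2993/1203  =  2993/1203 = 2.49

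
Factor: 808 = 2^3* 101^1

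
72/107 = 72/107 = 0.67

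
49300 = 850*58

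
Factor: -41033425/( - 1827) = 3^(- 2 )*5^2*7^(-1 )* 29^ ( - 1) * 97^1 * 16921^1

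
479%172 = 135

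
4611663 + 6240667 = 10852330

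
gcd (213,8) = 1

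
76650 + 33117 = 109767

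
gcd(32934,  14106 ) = 6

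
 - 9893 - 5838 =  - 15731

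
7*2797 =19579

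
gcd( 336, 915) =3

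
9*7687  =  69183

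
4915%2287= 341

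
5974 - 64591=  -  58617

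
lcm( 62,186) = 186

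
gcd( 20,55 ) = 5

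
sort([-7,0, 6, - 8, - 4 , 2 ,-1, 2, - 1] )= [ - 8,-7,  -  4 ,-1, - 1,0,  2,2, 6]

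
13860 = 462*30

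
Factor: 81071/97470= 2^( - 1 )*3^ ( - 3)*5^(- 1 ) *19^( - 2) * 81071^1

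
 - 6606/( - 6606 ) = 1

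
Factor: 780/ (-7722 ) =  - 10/99= - 2^1*3^(-2) * 5^1 * 11^( - 1 ) 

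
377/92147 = 377/92147 = 0.00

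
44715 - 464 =44251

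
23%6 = 5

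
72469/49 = 72469/49 = 1478.96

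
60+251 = 311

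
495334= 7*70762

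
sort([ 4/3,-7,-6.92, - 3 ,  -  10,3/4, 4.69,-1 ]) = [ - 10,-7, - 6.92,  -  3,-1,3/4,4/3,4.69]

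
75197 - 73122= 2075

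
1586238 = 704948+881290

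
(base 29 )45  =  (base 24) 51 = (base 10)121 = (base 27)4D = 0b1111001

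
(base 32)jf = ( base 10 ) 623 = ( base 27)N2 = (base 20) 1B3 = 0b1001101111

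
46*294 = 13524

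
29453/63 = 29453/63=467.51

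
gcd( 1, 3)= 1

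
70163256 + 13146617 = 83309873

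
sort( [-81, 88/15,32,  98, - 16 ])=[- 81 , - 16, 88/15,32, 98 ]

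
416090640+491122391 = 907213031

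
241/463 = 241/463 = 0.52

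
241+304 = 545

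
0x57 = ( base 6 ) 223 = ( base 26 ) 39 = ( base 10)87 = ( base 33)2l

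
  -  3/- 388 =3/388 =0.01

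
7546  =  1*7546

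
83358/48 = 13893/8  =  1736.62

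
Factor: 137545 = 5^1*27509^1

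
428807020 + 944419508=1373226528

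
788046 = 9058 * 87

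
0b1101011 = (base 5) 412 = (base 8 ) 153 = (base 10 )107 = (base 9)128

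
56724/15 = 3781 + 3/5 = 3781.60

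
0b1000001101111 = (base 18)chd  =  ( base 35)3f7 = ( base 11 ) 3185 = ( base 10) 4207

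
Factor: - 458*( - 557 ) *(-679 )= - 173216974 =-2^1*7^1 *97^1*229^1*557^1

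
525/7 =75  =  75.00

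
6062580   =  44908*135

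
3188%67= 39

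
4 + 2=6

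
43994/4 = 10998+ 1/2 = 10998.50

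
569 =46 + 523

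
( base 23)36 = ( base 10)75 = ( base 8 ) 113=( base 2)1001011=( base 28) 2J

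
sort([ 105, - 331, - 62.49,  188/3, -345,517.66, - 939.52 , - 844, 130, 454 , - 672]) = [  -  939.52, - 844 , - 672, - 345,  -  331 , - 62.49,188/3, 105,  130 , 454, 517.66]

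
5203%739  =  30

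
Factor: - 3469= -3469^1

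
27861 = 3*9287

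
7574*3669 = 27789006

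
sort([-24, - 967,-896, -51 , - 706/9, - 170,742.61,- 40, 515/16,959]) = [ -967, - 896 , - 170, - 706/9,  -  51, - 40, - 24,515/16, 742.61  ,  959 ]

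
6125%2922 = 281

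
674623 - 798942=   -  124319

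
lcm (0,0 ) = 0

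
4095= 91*45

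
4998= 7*714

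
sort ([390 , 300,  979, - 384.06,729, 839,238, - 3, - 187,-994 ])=[ - 994, - 384.06, - 187, - 3, 238, 300, 390,729,839,  979] 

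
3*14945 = 44835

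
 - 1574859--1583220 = 8361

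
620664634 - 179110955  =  441553679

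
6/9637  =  6/9637 = 0.00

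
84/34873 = 84/34873 = 0.00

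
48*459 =22032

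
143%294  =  143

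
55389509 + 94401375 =149790884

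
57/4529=57/4529= 0.01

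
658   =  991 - 333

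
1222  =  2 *611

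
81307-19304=62003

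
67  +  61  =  128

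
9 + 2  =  11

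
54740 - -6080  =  60820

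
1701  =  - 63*( - 27 ) 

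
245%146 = 99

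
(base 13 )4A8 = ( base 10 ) 814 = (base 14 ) 422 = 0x32e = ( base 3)1010011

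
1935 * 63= 121905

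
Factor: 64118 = 2^1*32059^1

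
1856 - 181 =1675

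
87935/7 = 87935/7 =12562.14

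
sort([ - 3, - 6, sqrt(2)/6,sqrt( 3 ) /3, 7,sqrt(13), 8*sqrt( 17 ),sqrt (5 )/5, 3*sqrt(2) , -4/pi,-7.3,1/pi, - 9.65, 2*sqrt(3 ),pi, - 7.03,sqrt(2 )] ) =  [-9.65, - 7.3, -7.03,- 6, - 3, - 4/pi, sqrt(2)/6,1/pi, sqrt( 5 )/5,  sqrt ( 3 )/3,sqrt(2), pi,2*sqrt( 3),  sqrt ( 13),3*sqrt(2 ) , 7,  8*sqrt( 17 )]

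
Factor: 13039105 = 5^1*43^1*60647^1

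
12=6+6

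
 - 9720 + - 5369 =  - 15089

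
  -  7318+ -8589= -15907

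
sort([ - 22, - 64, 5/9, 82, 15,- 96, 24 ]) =[ - 96, - 64,  -  22, 5/9, 15,24, 82 ] 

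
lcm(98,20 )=980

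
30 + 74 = 104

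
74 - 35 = 39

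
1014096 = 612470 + 401626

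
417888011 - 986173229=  - 568285218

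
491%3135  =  491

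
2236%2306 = 2236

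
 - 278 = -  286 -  - 8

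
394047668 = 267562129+126485539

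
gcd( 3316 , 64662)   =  1658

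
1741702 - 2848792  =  -1107090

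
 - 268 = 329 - 597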